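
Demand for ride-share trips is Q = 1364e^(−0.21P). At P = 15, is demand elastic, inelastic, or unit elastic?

elastic

Q = 58.450, dQ/dP = -12.275.
ε = (dQ/dP)(P/Q) ≈ -3.150.
|ε| = 3.15 > 1.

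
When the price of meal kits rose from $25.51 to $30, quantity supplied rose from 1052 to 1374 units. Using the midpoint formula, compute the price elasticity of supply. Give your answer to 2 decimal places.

ΔQ = 1374 − 1052 = 322; ΔP = 30 − 25.51 = 4.49.
Midpoints: P̄ = 27.76, Q̄ = 1213.0.
ε_s = (ΔQ/ΔP)(P̄/Q̄) = (322/4.49)(27.76/1213.0).

1.64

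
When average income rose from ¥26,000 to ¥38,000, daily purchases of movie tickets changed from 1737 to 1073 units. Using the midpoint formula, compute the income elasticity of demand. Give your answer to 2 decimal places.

-1.26

ΔQ = -664, ΔI = 12000. Midpoints: Ī = 32,000, Q̄ = 1405.0.
ε_I = (ΔQ/ΔI)(Ī/Q̄) = (-664/12000)(32000/1405.0).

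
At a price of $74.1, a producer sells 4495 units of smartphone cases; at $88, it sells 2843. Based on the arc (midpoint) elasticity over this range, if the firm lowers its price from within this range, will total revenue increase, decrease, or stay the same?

Arc ε = (-1652/13.9)(81.05/3669.0) ≈ -2.625.
|ε| = 2.63 > 1, so demand is elastic. A price cut therefore raises total revenue.

increase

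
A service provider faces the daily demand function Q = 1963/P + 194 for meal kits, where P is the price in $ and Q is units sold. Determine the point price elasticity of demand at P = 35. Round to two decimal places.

At P = 35, Q = 250.086.
dQ/dP = −1963/P² = -1.602.
ε = (dQ/dP)(P/Q) = (-1.602)(35/250.086).

-0.22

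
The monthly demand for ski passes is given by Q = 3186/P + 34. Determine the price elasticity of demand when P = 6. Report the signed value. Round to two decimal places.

At P = 6, Q = 565.
dQ/dP = −3186/P² = -88.500.
ε = (dQ/dP)(P/Q) = (-88.500)(6/565).

-0.94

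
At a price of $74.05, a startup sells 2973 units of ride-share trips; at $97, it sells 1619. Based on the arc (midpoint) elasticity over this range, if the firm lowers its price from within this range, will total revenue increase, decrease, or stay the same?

increase

Arc ε = (-1354/22.95)(85.53/2296.0) ≈ -2.198.
|ε| = 2.20 > 1, so demand is elastic. A price cut therefore raises total revenue.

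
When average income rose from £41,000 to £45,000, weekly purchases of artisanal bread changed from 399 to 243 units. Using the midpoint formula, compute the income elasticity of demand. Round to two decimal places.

ΔQ = -156, ΔI = 4000. Midpoints: Ī = 43,000, Q̄ = 321.0.
ε_I = (ΔQ/ΔI)(Ī/Q̄) = (-156/4000)(43000/321.0).

-5.22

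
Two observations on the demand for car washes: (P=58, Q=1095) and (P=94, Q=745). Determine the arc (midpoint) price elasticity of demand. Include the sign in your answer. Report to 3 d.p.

-0.803

ΔQ = 745 − 1095 = -350; ΔP = 94 − 58 = 36.
Midpoints: P̄ = 76.00, Q̄ = 920.0.
ε = (ΔQ/ΔP)(P̄/Q̄) = (-350/36)(76.00/920.0).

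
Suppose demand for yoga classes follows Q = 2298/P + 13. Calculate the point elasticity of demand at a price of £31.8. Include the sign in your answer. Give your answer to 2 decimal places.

At P = 31.8, Q = 85.264.
dQ/dP = −2298/P² = -2.272.
ε = (dQ/dP)(P/Q) = (-2.272)(31.8/85.264).

-0.85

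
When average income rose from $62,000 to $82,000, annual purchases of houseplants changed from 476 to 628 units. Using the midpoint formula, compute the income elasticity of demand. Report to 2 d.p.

ΔQ = 152, ΔI = 20000. Midpoints: Ī = 72,000, Q̄ = 552.0.
ε_I = (ΔQ/ΔI)(Ī/Q̄) = (152/20000)(72000/552.0).
ε_I > 0, so the good is normal.

0.99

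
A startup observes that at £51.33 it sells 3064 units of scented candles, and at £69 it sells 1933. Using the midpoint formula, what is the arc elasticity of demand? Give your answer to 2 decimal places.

-1.54

ΔQ = 1933 − 3064 = -1131; ΔP = 69 − 51.33 = 17.67.
Midpoints: P̄ = 60.16, Q̄ = 2498.5.
ε = (ΔQ/ΔP)(P̄/Q̄) = (-1131/17.67)(60.16/2498.5).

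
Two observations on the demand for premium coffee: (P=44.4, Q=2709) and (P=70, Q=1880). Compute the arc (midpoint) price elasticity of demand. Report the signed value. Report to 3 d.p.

ΔQ = 1880 − 2709 = -829; ΔP = 70 − 44.4 = 25.6.
Midpoints: P̄ = 57.20, Q̄ = 2294.5.
ε = (ΔQ/ΔP)(P̄/Q̄) = (-829/25.6)(57.20/2294.5).

-0.807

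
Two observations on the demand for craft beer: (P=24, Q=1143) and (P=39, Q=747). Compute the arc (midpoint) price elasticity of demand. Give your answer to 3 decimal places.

-0.880

ΔQ = 747 − 1143 = -396; ΔP = 39 − 24 = 15.
Midpoints: P̄ = 31.50, Q̄ = 945.0.
ε = (ΔQ/ΔP)(P̄/Q̄) = (-396/15)(31.50/945.0).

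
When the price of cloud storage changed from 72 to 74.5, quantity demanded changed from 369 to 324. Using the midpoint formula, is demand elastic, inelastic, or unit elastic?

Arc ε ≈ -3.805.
|ε| = 3.81 > 1.

elastic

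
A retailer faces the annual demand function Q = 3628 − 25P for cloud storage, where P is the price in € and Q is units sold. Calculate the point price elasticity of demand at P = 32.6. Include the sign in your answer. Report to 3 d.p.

At P = 32.6, Q = 2813.
dQ/dP = −25.
ε = (dQ/dP)(P/Q) = (-25)(32.6/2813).
|ε| < 1, so demand is inelastic at this price.

-0.290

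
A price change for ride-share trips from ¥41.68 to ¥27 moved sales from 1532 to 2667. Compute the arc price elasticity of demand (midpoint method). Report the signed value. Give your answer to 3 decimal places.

ΔQ = 2667 − 1532 = 1135; ΔP = 27 − 41.68 = -14.68.
Midpoints: P̄ = 34.34, Q̄ = 2099.5.
ε = (ΔQ/ΔP)(P̄/Q̄) = (1135/-14.68)(34.34/2099.5).

-1.265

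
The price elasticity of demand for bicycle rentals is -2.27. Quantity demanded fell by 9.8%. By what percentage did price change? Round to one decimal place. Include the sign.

4.3%

%ΔP ≈ %ΔQ / ε = (-9.8%)/(-2.27) = 4.32%.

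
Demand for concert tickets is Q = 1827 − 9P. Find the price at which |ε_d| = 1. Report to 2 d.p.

101.50

For linear demand Q = a − bP, ε = −bP/(a − bP). |ε| = 1 when bP = a − bP, i.e. P = a/(2b).
P = 1827/(2·9) = 1827/18 = 101.5000.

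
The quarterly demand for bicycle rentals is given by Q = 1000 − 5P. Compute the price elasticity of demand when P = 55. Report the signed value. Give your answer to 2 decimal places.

-0.38

At P = 55, Q = 725.
dQ/dP = −5.
ε = (dQ/dP)(P/Q) = (-5)(55/725).
|ε| < 1, so demand is inelastic at this price.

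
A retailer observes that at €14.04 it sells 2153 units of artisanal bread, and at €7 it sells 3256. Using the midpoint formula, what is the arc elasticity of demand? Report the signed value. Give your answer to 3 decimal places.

ΔQ = 3256 − 2153 = 1103; ΔP = 7 − 14.04 = -7.04.
Midpoints: P̄ = 10.52, Q̄ = 2704.5.
ε = (ΔQ/ΔP)(P̄/Q̄) = (1103/-7.04)(10.52/2704.5).

-0.609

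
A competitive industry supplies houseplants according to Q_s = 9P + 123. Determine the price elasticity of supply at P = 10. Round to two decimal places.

0.42

At P = 10, Q_s = 213.
dQ_s/dP = 9.
ε_s = (dQ_s/dP)(P/Q_s) = (9)(10/213).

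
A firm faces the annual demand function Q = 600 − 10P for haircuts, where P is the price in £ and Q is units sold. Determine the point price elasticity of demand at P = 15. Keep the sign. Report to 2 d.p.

-0.33

At P = 15, Q = 450.
dQ/dP = −10.
ε = (dQ/dP)(P/Q) = (-10)(15/450).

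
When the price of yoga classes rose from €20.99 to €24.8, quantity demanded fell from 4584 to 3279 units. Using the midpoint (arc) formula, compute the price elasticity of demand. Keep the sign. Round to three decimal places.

-1.995

ΔQ = 3279 − 4584 = -1305; ΔP = 24.8 − 20.99 = 3.81.
Midpoints: P̄ = 22.89, Q̄ = 3931.5.
ε = (ΔQ/ΔP)(P̄/Q̄) = (-1305/3.81)(22.89/3931.5).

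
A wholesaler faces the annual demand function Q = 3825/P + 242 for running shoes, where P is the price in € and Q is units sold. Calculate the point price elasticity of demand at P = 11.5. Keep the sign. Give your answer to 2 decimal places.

-0.58

At P = 11.5, Q = 574.609.
dQ/dP = −3825/P² = -28.922.
ε = (dQ/dP)(P/Q) = (-28.922)(11.5/574.609).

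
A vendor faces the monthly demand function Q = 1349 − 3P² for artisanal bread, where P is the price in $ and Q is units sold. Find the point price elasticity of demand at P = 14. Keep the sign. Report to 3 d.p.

-1.545

At P = 14, Q = 761.
dQ/dP = −6P = -84.
ε = (dQ/dP)(P/Q) = (-84)(14/761).
|ε| > 1, so demand is elastic at this price.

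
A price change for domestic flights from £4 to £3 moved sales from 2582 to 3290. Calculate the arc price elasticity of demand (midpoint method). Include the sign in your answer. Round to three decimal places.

-0.844

ΔQ = 3290 − 2582 = 708; ΔP = 3 − 4 = -1.
Midpoints: P̄ = 3.50, Q̄ = 2936.0.
ε = (ΔQ/ΔP)(P̄/Q̄) = (708/-1)(3.50/2936.0).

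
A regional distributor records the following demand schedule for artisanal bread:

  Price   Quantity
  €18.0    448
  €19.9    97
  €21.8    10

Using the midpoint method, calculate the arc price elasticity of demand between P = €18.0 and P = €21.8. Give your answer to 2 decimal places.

-10.02

At P = 18.0, Q = 448; at P = 21.8, Q = 10.
ΔQ = -438, ΔP = 3.8. Midpoints: P̄ = 19.90, Q̄ = 229.0.
ε = (ΔQ/ΔP)(P̄/Q̄) = (-438/3.8)(19.90/229.0).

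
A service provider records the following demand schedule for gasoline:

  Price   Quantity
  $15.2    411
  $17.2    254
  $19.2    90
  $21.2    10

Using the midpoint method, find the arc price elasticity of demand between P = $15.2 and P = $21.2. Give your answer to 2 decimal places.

At P = 15.2, Q = 411; at P = 21.2, Q = 10.
ΔQ = -401, ΔP = 6.0. Midpoints: P̄ = 18.20, Q̄ = 210.5.
ε = (ΔQ/ΔP)(P̄/Q̄) = (-401/6.0)(18.20/210.5).

-5.78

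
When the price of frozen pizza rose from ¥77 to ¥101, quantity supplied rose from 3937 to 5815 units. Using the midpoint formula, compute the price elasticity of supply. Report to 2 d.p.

1.43

ΔQ = 5815 − 3937 = 1878; ΔP = 101 − 77 = 24.
Midpoints: P̄ = 89.00, Q̄ = 4876.0.
ε_s = (ΔQ/ΔP)(P̄/Q̄) = (1878/24)(89.00/4876.0).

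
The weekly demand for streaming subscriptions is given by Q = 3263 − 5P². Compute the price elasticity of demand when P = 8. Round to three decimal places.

At P = 8, Q = 2943.
dQ/dP = −10P = -80.
ε = (dQ/dP)(P/Q) = (-80)(8/2943).
|ε| < 1, so demand is inelastic at this price.

-0.217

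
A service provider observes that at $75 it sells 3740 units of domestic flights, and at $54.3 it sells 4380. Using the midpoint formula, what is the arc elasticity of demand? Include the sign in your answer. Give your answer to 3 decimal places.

ΔQ = 4380 − 3740 = 640; ΔP = 54.3 − 75 = -20.7.
Midpoints: P̄ = 64.65, Q̄ = 4060.0.
ε = (ΔQ/ΔP)(P̄/Q̄) = (640/-20.7)(64.65/4060.0).

-0.492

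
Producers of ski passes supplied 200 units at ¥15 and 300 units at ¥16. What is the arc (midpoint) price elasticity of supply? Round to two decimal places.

ΔQ = 300 − 200 = 100; ΔP = 16 − 15 = 1.
Midpoints: P̄ = 15.50, Q̄ = 250.0.
ε_s = (ΔQ/ΔP)(P̄/Q̄) = (100/1)(15.50/250.0).

6.20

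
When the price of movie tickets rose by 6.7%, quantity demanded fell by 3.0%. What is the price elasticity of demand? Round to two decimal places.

ε = %ΔQ / %ΔP = (-3.0)/(6.7) = -0.448.

-0.45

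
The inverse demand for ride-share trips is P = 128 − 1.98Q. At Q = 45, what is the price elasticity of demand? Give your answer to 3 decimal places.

-0.437

At Q = 45, P = 128 − 1.98(45) = 38.90.
dP/dQ = −1.98, so dQ/dP = 1/(−1.98) = -0.505.
ε = (dQ/dP)(P/Q) = (-0.505)(38.90/45).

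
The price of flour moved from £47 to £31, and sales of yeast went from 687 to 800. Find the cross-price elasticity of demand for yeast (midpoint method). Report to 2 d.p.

-0.37

ΔQ_x = 800 − 687 = 113; ΔP_y = 31 − 47 = -16.
Midpoints: P̄_y = 39.00, Q̄_x = 743.5.
ε_xy = (ΔQ_x/ΔP_y)(P̄_y/Q̄_x) = (113/-16)(39.00/743.5).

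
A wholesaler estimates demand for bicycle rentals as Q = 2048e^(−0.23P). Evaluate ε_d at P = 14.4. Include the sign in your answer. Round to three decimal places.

-3.312

At P = 14.4, Q = 74.636.
dQ/dP = −0.23·2048e^(−0.23P) = −0.23Q = -17.166.
ε = (dQ/dP)(P/Q) = (-17.166)(14.4/74.636).
|ε| > 1, so demand is elastic at this price.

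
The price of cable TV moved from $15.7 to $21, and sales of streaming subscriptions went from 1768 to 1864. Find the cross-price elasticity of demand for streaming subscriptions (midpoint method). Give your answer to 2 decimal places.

ΔQ_x = 1864 − 1768 = 96; ΔP_y = 21 − 15.7 = 5.3.
Midpoints: P̄_y = 18.35, Q̄_x = 1816.0.
ε_xy = (ΔQ_x/ΔP_y)(P̄_y/Q̄_x) = (96/5.3)(18.35/1816.0).

0.18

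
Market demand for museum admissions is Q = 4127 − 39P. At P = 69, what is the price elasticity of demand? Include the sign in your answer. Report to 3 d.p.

At P = 69, Q = 1436.
dQ/dP = −39.
ε = (dQ/dP)(P/Q) = (-39)(69/1436).

-1.874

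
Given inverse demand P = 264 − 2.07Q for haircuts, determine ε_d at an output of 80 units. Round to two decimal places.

At Q = 80, P = 264 − 2.07(80) = 98.40.
dP/dQ = −2.07, so dQ/dP = 1/(−2.07) = -0.483.
ε = (dQ/dP)(P/Q) = (-0.483)(98.40/80).

-0.59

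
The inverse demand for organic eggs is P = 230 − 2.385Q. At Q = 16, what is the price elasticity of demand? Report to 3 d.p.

At Q = 16, P = 230 − 2.385(16) = 191.84.
dP/dQ = −2.385, so dQ/dP = 1/(−2.385) = -0.419.
ε = (dQ/dP)(P/Q) = (-0.419)(191.84/16).

-5.027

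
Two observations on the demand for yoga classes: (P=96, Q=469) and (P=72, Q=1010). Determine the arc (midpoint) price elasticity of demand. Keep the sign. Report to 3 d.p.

-2.561

ΔQ = 1010 − 469 = 541; ΔP = 72 − 96 = -24.
Midpoints: P̄ = 84.00, Q̄ = 739.5.
ε = (ΔQ/ΔP)(P̄/Q̄) = (541/-24)(84.00/739.5).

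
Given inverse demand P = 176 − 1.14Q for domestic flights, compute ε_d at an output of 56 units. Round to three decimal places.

-1.757

At Q = 56, P = 176 − 1.14(56) = 112.16.
dP/dQ = −1.14, so dQ/dP = 1/(−1.14) = -0.877.
ε = (dQ/dP)(P/Q) = (-0.877)(112.16/56).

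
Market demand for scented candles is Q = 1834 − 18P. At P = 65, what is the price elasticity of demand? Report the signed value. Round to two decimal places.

At P = 65, Q = 664.
dQ/dP = −18.
ε = (dQ/dP)(P/Q) = (-18)(65/664).

-1.76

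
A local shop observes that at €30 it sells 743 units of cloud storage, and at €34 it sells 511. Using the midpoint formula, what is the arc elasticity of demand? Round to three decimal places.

ΔQ = 511 − 743 = -232; ΔP = 34 − 30 = 4.
Midpoints: P̄ = 32.00, Q̄ = 627.0.
ε = (ΔQ/ΔP)(P̄/Q̄) = (-232/4)(32.00/627.0).

-2.960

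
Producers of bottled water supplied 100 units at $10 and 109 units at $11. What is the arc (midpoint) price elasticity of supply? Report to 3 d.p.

ΔQ = 109 − 100 = 9; ΔP = 11 − 10 = 1.
Midpoints: P̄ = 10.50, Q̄ = 104.5.
ε_s = (ΔQ/ΔP)(P̄/Q̄) = (9/1)(10.50/104.5).

0.904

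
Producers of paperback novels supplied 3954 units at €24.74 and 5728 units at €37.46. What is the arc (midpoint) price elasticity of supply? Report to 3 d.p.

ΔQ = 5728 − 3954 = 1774; ΔP = 37.46 − 24.74 = 12.72.
Midpoints: P̄ = 31.10, Q̄ = 4841.0.
ε_s = (ΔQ/ΔP)(P̄/Q̄) = (1774/12.72)(31.10/4841.0).

0.896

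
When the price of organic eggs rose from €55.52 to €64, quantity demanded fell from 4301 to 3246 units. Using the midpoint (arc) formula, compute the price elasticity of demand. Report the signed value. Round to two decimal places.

ΔQ = 3246 − 4301 = -1055; ΔP = 64 − 55.52 = 8.48.
Midpoints: P̄ = 59.76, Q̄ = 3773.5.
ε = (ΔQ/ΔP)(P̄/Q̄) = (-1055/8.48)(59.76/3773.5).

-1.97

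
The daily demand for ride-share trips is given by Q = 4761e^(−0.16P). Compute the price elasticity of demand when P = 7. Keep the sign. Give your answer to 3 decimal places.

At P = 7, Q = 1553.418.
dQ/dP = −0.16·4761e^(−0.16P) = −0.16Q = -248.547.
ε = (dQ/dP)(P/Q) = (-248.547)(7/1553.418).

-1.120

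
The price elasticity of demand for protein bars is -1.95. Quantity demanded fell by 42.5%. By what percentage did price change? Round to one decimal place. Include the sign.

21.8%

%ΔP ≈ %ΔQ / ε = (-42.5%)/(-1.95) = 21.79%.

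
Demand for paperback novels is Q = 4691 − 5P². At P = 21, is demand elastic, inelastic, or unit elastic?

Q = 2486, dQ/dP = -210.
ε = (dQ/dP)(P/Q) ≈ -1.774.
|ε| = 1.77 > 1.

elastic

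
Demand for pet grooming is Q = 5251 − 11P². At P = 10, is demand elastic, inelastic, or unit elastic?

Q = 4151, dQ/dP = -220.
ε = (dQ/dP)(P/Q) ≈ -0.530.
|ε| = 0.53 < 1.

inelastic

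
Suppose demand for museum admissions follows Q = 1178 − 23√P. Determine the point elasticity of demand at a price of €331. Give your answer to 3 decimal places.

-0.275

At P = 331, Q = 759.552.
dQ/dP = −23/(2√P) = -0.632.
ε = (dQ/dP)(P/Q) = (-0.632)(331/759.552).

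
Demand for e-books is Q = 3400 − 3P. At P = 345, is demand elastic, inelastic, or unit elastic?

Q = 2365, dQ/dP = -3.
ε = (dQ/dP)(P/Q) ≈ -0.438.
|ε| = 0.44 < 1.

inelastic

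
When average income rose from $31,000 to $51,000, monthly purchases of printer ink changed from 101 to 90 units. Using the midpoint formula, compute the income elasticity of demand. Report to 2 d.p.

-0.24

ΔQ = -11, ΔI = 20000. Midpoints: Ī = 41,000, Q̄ = 95.5.
ε_I = (ΔQ/ΔI)(Ī/Q̄) = (-11/20000)(41000/95.5).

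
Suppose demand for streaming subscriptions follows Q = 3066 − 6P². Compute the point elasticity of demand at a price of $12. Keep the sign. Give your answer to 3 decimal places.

-0.785

At P = 12, Q = 2202.
dQ/dP = −12P = -144.
ε = (dQ/dP)(P/Q) = (-144)(12/2202).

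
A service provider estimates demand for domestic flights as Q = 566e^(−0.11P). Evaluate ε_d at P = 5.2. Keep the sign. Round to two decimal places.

-0.57

At P = 5.2, Q = 319.448.
dQ/dP = −0.11·566e^(−0.11P) = −0.11Q = -35.139.
ε = (dQ/dP)(P/Q) = (-35.139)(5.2/319.448).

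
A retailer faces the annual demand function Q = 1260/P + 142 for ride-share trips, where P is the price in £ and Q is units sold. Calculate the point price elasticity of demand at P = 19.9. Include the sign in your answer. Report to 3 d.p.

At P = 19.9, Q = 205.317.
dQ/dP = −1260/P² = -3.182.
ε = (dQ/dP)(P/Q) = (-3.182)(19.9/205.317).

-0.308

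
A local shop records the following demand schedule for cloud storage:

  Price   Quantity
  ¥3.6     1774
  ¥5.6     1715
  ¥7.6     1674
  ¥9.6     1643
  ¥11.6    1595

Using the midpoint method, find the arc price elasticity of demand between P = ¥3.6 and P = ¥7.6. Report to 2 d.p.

-0.08

At P = 3.6, Q = 1774; at P = 7.6, Q = 1674.
ΔQ = -100, ΔP = 4.0. Midpoints: P̄ = 5.60, Q̄ = 1724.0.
ε = (ΔQ/ΔP)(P̄/Q̄) = (-100/4.0)(5.60/1724.0).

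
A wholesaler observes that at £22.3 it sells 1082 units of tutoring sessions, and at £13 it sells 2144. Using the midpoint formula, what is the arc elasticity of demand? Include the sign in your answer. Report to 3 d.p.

-1.250

ΔQ = 2144 − 1082 = 1062; ΔP = 13 − 22.3 = -9.3.
Midpoints: P̄ = 17.65, Q̄ = 1613.0.
ε = (ΔQ/ΔP)(P̄/Q̄) = (1062/-9.3)(17.65/1613.0).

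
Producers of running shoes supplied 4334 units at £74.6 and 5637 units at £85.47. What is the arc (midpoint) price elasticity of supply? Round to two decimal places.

ΔQ = 5637 − 4334 = 1303; ΔP = 85.47 − 74.6 = 10.87.
Midpoints: P̄ = 80.03, Q̄ = 4985.5.
ε_s = (ΔQ/ΔP)(P̄/Q̄) = (1303/10.87)(80.03/4985.5).

1.92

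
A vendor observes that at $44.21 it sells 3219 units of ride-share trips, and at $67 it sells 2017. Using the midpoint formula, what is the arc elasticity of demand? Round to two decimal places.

-1.12

ΔQ = 2017 − 3219 = -1202; ΔP = 67 − 44.21 = 22.79.
Midpoints: P̄ = 55.61, Q̄ = 2618.0.
ε = (ΔQ/ΔP)(P̄/Q̄) = (-1202/22.79)(55.61/2618.0).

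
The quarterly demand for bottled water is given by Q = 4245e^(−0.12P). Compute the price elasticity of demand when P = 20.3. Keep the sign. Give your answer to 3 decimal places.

-2.436

At P = 20.3, Q = 371.481.
dQ/dP = −0.12·4245e^(−0.12P) = −0.12Q = -44.578.
ε = (dQ/dP)(P/Q) = (-44.578)(20.3/371.481).
|ε| > 1, so demand is elastic at this price.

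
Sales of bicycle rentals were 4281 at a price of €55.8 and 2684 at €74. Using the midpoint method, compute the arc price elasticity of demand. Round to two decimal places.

-1.64

ΔQ = 2684 − 4281 = -1597; ΔP = 74 − 55.8 = 18.2.
Midpoints: P̄ = 64.90, Q̄ = 3482.5.
ε = (ΔQ/ΔP)(P̄/Q̄) = (-1597/18.2)(64.90/3482.5).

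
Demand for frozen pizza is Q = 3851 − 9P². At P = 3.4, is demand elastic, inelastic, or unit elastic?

Q = 3746.960, dQ/dP = -61.200.
ε = (dQ/dP)(P/Q) ≈ -0.056.
|ε| = 0.06 < 1.

inelastic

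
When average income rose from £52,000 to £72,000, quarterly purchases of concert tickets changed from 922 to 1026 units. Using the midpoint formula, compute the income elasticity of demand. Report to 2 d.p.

0.33

ΔQ = 104, ΔI = 20000. Midpoints: Ī = 62,000, Q̄ = 974.0.
ε_I = (ΔQ/ΔI)(Ī/Q̄) = (104/20000)(62000/974.0).
ε_I > 0, so the good is normal.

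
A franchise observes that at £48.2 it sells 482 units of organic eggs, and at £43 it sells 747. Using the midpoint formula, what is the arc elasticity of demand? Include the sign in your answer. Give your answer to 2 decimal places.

-3.78

ΔQ = 747 − 482 = 265; ΔP = 43 − 48.2 = -5.2.
Midpoints: P̄ = 45.60, Q̄ = 614.5.
ε = (ΔQ/ΔP)(P̄/Q̄) = (265/-5.2)(45.60/614.5).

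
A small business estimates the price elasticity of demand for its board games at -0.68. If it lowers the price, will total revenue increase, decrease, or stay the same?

decrease

|ε| = 0.68 < 1, so demand is inelastic. A price cut therefore reduces total revenue.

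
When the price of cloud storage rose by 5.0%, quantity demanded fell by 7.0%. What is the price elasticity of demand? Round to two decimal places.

ε = %ΔQ / %ΔP = (-7.0)/(5.0) = -1.400.

-1.40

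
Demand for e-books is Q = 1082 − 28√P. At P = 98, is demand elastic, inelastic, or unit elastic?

inelastic

Q = 804.814, dQ/dP = -1.414.
ε = (dQ/dP)(P/Q) ≈ -0.172.
|ε| = 0.17 < 1.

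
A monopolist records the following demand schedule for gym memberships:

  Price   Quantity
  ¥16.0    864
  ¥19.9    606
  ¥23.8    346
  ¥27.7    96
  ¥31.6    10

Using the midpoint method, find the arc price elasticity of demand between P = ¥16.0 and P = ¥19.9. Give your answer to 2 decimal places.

At P = 16.0, Q = 864; at P = 19.9, Q = 606.
ΔQ = -258, ΔP = 3.9. Midpoints: P̄ = 17.95, Q̄ = 735.0.
ε = (ΔQ/ΔP)(P̄/Q̄) = (-258/3.9)(17.95/735.0).

-1.62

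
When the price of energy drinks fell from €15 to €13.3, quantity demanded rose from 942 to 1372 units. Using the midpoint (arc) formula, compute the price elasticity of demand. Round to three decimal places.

ΔQ = 1372 − 942 = 430; ΔP = 13.3 − 15 = -1.7.
Midpoints: P̄ = 14.15, Q̄ = 1157.0.
ε = (ΔQ/ΔP)(P̄/Q̄) = (430/-1.7)(14.15/1157.0).

-3.093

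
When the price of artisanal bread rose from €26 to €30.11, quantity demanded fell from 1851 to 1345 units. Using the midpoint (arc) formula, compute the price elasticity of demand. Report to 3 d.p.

ΔQ = 1345 − 1851 = -506; ΔP = 30.11 − 26 = 4.11.
Midpoints: P̄ = 28.05, Q̄ = 1598.0.
ε = (ΔQ/ΔP)(P̄/Q̄) = (-506/4.11)(28.05/1598.0).

-2.161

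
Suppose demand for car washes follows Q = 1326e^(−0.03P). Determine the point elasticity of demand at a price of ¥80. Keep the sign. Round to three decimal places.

-2.400

At P = 80, Q = 120.292.
dQ/dP = −0.03·1326e^(−0.03P) = −0.03Q = -3.609.
ε = (dQ/dP)(P/Q) = (-3.609)(80/120.292).
|ε| > 1, so demand is elastic at this price.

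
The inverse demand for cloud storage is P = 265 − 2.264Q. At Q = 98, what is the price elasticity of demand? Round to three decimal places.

-0.194

At Q = 98, P = 265 − 2.264(98) = 43.13.
dP/dQ = −2.264, so dQ/dP = 1/(−2.264) = -0.442.
ε = (dQ/dP)(P/Q) = (-0.442)(43.13/98).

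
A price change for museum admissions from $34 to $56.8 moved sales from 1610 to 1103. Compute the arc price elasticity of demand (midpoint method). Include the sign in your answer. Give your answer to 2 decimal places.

ΔQ = 1103 − 1610 = -507; ΔP = 56.8 − 34 = 22.8.
Midpoints: P̄ = 45.40, Q̄ = 1356.5.
ε = (ΔQ/ΔP)(P̄/Q̄) = (-507/22.8)(45.40/1356.5).

-0.74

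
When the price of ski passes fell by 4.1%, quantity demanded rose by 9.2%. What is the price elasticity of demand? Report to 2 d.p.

-2.24

ε = %ΔQ / %ΔP = (9.2)/(-4.1) = -2.244.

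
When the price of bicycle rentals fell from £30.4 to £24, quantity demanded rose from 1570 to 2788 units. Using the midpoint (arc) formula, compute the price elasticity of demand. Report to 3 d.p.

-2.376

ΔQ = 2788 − 1570 = 1218; ΔP = 24 − 30.4 = -6.4.
Midpoints: P̄ = 27.20, Q̄ = 2179.0.
ε = (ΔQ/ΔP)(P̄/Q̄) = (1218/-6.4)(27.20/2179.0).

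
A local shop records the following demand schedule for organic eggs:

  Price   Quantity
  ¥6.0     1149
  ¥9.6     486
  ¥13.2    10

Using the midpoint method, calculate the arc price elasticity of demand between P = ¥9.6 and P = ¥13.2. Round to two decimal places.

-6.08

At P = 9.6, Q = 486; at P = 13.2, Q = 10.
ΔQ = -476, ΔP = 3.6. Midpoints: P̄ = 11.40, Q̄ = 248.0.
ε = (ΔQ/ΔP)(P̄/Q̄) = (-476/3.6)(11.40/248.0).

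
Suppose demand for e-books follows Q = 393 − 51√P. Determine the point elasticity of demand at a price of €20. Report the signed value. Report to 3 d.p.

At P = 20, Q = 164.921.
dQ/dP = −51/(2√P) = -5.702.
ε = (dQ/dP)(P/Q) = (-5.702)(20/164.921).
|ε| < 1, so demand is inelastic at this price.

-0.691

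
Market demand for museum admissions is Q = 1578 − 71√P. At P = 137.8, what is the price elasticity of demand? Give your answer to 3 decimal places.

-0.560

At P = 137.8, Q = 744.543.
dQ/dP = −71/(2√P) = -3.024.
ε = (dQ/dP)(P/Q) = (-3.024)(137.8/744.543).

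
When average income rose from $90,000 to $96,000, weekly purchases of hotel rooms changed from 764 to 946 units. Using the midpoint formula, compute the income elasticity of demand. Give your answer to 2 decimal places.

3.30

ΔQ = 182, ΔI = 6000. Midpoints: Ī = 93,000, Q̄ = 855.0.
ε_I = (ΔQ/ΔI)(Ī/Q̄) = (182/6000)(93000/855.0).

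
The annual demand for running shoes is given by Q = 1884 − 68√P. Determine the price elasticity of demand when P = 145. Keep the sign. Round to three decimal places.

-0.384

At P = 145, Q = 1065.172.
dQ/dP = −68/(2√P) = -2.824.
ε = (dQ/dP)(P/Q) = (-2.824)(145/1065.172).
|ε| < 1, so demand is inelastic at this price.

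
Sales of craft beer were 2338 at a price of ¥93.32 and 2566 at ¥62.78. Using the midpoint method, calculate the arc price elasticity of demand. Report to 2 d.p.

ΔQ = 2566 − 2338 = 228; ΔP = 62.78 − 93.32 = -30.54.
Midpoints: P̄ = 78.05, Q̄ = 2452.0.
ε = (ΔQ/ΔP)(P̄/Q̄) = (228/-30.54)(78.05/2452.0).

-0.24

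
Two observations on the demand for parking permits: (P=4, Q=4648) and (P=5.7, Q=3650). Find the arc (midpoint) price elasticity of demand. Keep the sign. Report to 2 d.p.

ΔQ = 3650 − 4648 = -998; ΔP = 5.7 − 4 = 1.7.
Midpoints: P̄ = 4.85, Q̄ = 4149.0.
ε = (ΔQ/ΔP)(P̄/Q̄) = (-998/1.7)(4.85/4149.0).

-0.69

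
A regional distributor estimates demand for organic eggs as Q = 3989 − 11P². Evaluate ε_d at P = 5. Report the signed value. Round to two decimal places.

At P = 5, Q = 3714.
dQ/dP = −22P = -110.
ε = (dQ/dP)(P/Q) = (-110)(5/3714).
|ε| < 1, so demand is inelastic at this price.

-0.15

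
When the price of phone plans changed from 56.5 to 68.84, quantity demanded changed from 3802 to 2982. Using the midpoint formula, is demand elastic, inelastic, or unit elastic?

elastic

Arc ε ≈ -1.228.
|ε| = 1.23 > 1.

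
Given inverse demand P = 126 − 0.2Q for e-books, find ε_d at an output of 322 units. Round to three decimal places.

At Q = 322, P = 126 − 0.2(322) = 61.60.
dP/dQ = −0.2, so dQ/dP = 1/(−0.2) = -5.000.
ε = (dQ/dP)(P/Q) = (-5.000)(61.60/322).

-0.957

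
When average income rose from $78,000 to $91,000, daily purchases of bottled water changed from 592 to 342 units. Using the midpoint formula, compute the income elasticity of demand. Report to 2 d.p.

-3.48

ΔQ = -250, ΔI = 13000. Midpoints: Ī = 84,500, Q̄ = 467.0.
ε_I = (ΔQ/ΔI)(Ī/Q̄) = (-250/13000)(84500/467.0).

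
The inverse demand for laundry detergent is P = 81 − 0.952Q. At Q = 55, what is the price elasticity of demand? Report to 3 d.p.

-0.547

At Q = 55, P = 81 − 0.952(55) = 28.64.
dP/dQ = −0.952, so dQ/dP = 1/(−0.952) = -1.050.
ε = (dQ/dP)(P/Q) = (-1.050)(28.64/55).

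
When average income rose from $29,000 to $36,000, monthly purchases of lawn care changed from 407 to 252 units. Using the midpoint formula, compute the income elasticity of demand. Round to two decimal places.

ΔQ = -155, ΔI = 7000. Midpoints: Ī = 32,500, Q̄ = 329.5.
ε_I = (ΔQ/ΔI)(Ī/Q̄) = (-155/7000)(32500/329.5).
ε_I < 0, so the good is inferior.

-2.18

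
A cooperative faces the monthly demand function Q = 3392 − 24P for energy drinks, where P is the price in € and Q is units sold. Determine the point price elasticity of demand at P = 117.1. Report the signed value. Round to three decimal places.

-4.832

At P = 117.1, Q = 581.600.
dQ/dP = −24.
ε = (dQ/dP)(P/Q) = (-24)(117.1/581.600).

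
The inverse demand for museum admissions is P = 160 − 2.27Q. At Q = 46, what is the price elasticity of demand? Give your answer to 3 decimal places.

-0.532

At Q = 46, P = 160 − 2.27(46) = 55.58.
dP/dQ = −2.27, so dQ/dP = 1/(−2.27) = -0.441.
ε = (dQ/dP)(P/Q) = (-0.441)(55.58/46).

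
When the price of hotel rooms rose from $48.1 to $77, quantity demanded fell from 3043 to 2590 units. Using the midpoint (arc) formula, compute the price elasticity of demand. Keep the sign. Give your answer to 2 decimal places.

-0.35

ΔQ = 2590 − 3043 = -453; ΔP = 77 − 48.1 = 28.9.
Midpoints: P̄ = 62.55, Q̄ = 2816.5.
ε = (ΔQ/ΔP)(P̄/Q̄) = (-453/28.9)(62.55/2816.5).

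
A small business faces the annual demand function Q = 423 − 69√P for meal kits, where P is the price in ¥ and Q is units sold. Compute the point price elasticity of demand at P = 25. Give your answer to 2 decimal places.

-2.21

At P = 25, Q = 78.
dQ/dP = −69/(2√P) = -6.900.
ε = (dQ/dP)(P/Q) = (-6.900)(25/78).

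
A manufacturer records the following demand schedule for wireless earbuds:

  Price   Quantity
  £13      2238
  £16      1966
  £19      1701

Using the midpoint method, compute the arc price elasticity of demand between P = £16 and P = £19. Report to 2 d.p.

At P = 16, Q = 1966; at P = 19, Q = 1701.
ΔQ = -265, ΔP = 3. Midpoints: P̄ = 17.50, Q̄ = 1833.5.
ε = (ΔQ/ΔP)(P̄/Q̄) = (-265/3)(17.50/1833.5).

-0.84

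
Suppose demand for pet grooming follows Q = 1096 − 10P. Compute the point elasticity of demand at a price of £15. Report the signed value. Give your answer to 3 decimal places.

-0.159

At P = 15, Q = 946.
dQ/dP = −10.
ε = (dQ/dP)(P/Q) = (-10)(15/946).
|ε| < 1, so demand is inelastic at this price.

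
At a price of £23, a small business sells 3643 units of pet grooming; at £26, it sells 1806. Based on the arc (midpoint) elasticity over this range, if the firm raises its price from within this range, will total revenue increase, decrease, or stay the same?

Arc ε = (-1837/3)(24.50/2724.5) ≈ -5.506.
|ε| = 5.51 > 1, so demand is elastic. A price rise therefore reduces total revenue.

decrease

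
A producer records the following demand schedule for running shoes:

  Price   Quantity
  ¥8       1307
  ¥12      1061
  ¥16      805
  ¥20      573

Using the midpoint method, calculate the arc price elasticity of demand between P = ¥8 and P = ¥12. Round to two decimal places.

At P = 8, Q = 1307; at P = 12, Q = 1061.
ΔQ = -246, ΔP = 4. Midpoints: P̄ = 10.00, Q̄ = 1184.0.
ε = (ΔQ/ΔP)(P̄/Q̄) = (-246/4)(10.00/1184.0).

-0.52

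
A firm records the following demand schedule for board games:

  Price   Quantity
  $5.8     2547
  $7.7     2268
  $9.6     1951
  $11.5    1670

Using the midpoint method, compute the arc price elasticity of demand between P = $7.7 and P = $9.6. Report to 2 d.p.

-0.68

At P = 7.7, Q = 2268; at P = 9.6, Q = 1951.
ΔQ = -317, ΔP = 1.9. Midpoints: P̄ = 8.65, Q̄ = 2109.5.
ε = (ΔQ/ΔP)(P̄/Q̄) = (-317/1.9)(8.65/2109.5).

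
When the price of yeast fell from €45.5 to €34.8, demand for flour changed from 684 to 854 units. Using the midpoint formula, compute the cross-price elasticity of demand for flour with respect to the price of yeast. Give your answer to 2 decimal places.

-0.83

ΔQ_x = 854 − 684 = 170; ΔP_y = 34.8 − 45.5 = -10.7.
Midpoints: P̄_y = 40.15, Q̄_x = 769.0.
ε_xy = (ΔQ_x/ΔP_y)(P̄_y/Q̄_x) = (170/-10.7)(40.15/769.0).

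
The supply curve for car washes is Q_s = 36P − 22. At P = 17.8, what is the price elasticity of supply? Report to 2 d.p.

1.04

At P = 17.8, Q_s = 618.80.
dQ_s/dP = 36.
ε_s = (dQ_s/dP)(P/Q_s) = (36)(17.8/618.80).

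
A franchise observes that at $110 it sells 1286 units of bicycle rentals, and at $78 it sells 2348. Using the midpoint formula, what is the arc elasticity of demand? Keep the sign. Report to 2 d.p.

ΔQ = 2348 − 1286 = 1062; ΔP = 78 − 110 = -32.
Midpoints: P̄ = 94.00, Q̄ = 1817.0.
ε = (ΔQ/ΔP)(P̄/Q̄) = (1062/-32)(94.00/1817.0).

-1.72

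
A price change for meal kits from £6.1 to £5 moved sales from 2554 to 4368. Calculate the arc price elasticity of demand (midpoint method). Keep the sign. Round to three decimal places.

ΔQ = 4368 − 2554 = 1814; ΔP = 5 − 6.1 = -1.1.
Midpoints: P̄ = 5.55, Q̄ = 3461.0.
ε = (ΔQ/ΔP)(P̄/Q̄) = (1814/-1.1)(5.55/3461.0).

-2.644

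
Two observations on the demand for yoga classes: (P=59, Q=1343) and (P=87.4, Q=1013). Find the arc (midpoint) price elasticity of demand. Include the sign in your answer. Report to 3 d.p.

-0.722

ΔQ = 1013 − 1343 = -330; ΔP = 87.4 − 59 = 28.4.
Midpoints: P̄ = 73.20, Q̄ = 1178.0.
ε = (ΔQ/ΔP)(P̄/Q̄) = (-330/28.4)(73.20/1178.0).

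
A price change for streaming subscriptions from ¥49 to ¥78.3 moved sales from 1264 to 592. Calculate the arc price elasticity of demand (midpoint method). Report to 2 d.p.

ΔQ = 592 − 1264 = -672; ΔP = 78.3 − 49 = 29.3.
Midpoints: P̄ = 63.65, Q̄ = 928.0.
ε = (ΔQ/ΔP)(P̄/Q̄) = (-672/29.3)(63.65/928.0).

-1.57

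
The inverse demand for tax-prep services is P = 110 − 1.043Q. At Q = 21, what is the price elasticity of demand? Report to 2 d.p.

At Q = 21, P = 110 − 1.043(21) = 88.10.
dP/dQ = −1.043, so dQ/dP = 1/(−1.043) = -0.959.
ε = (dQ/dP)(P/Q) = (-0.959)(88.10/21).

-4.02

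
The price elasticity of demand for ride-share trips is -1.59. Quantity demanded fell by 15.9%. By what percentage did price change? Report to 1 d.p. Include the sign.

10.0%

%ΔP ≈ %ΔQ / ε = (-15.9%)/(-1.59) = 10.00%.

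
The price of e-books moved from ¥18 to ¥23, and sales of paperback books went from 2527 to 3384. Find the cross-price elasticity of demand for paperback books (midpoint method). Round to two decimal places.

ΔQ_x = 3384 − 2527 = 857; ΔP_y = 23 − 18 = 5.
Midpoints: P̄_y = 20.50, Q̄_x = 2955.5.
ε_xy = (ΔQ_x/ΔP_y)(P̄_y/Q̄_x) = (857/5)(20.50/2955.5).

1.19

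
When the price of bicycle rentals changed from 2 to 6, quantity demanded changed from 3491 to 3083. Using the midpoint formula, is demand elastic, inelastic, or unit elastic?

Arc ε ≈ -0.124.
|ε| = 0.12 < 1.

inelastic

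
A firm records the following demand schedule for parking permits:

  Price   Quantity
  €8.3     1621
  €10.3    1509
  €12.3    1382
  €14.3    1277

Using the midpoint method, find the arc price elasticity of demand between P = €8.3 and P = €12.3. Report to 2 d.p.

-0.41

At P = 8.3, Q = 1621; at P = 12.3, Q = 1382.
ΔQ = -239, ΔP = 4.0. Midpoints: P̄ = 10.30, Q̄ = 1501.5.
ε = (ΔQ/ΔP)(P̄/Q̄) = (-239/4.0)(10.30/1501.5).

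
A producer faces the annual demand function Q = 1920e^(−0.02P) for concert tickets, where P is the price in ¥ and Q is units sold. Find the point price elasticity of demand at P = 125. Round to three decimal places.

At P = 125, Q = 157.603.
dQ/dP = −0.02·1920e^(−0.02P) = −0.02Q = -3.152.
ε = (dQ/dP)(P/Q) = (-3.152)(125/157.603).
|ε| > 1, so demand is elastic at this price.

-2.500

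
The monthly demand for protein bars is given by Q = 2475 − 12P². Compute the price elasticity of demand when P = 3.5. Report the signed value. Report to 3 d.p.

At P = 3.5, Q = 2328.
dQ/dP = −24P = -84.
ε = (dQ/dP)(P/Q) = (-84)(3.5/2328).

-0.126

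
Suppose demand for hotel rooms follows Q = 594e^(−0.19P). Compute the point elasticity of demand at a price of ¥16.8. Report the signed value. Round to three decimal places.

-3.192

At P = 16.8, Q = 24.407.
dQ/dP = −0.19·594e^(−0.19P) = −0.19Q = -4.637.
ε = (dQ/dP)(P/Q) = (-4.637)(16.8/24.407).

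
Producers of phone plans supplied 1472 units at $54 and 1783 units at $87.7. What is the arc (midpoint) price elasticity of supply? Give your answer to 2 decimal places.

ΔQ = 1783 − 1472 = 311; ΔP = 87.7 − 54 = 33.7.
Midpoints: P̄ = 70.85, Q̄ = 1627.5.
ε_s = (ΔQ/ΔP)(P̄/Q̄) = (311/33.7)(70.85/1627.5).

0.40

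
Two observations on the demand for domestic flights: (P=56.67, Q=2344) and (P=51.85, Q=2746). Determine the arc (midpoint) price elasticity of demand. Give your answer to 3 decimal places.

-1.778

ΔQ = 2746 − 2344 = 402; ΔP = 51.85 − 56.67 = -4.82.
Midpoints: P̄ = 54.26, Q̄ = 2545.0.
ε = (ΔQ/ΔP)(P̄/Q̄) = (402/-4.82)(54.26/2545.0).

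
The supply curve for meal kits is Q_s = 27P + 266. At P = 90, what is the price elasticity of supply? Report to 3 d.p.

At P = 90, Q_s = 2696.
dQ_s/dP = 27.
ε_s = (dQ_s/dP)(P/Q_s) = (27)(90/2696).

0.901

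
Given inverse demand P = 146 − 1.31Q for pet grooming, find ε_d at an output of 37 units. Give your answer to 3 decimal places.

At Q = 37, P = 146 − 1.31(37) = 97.53.
dP/dQ = −1.31, so dQ/dP = 1/(−1.31) = -0.763.
ε = (dQ/dP)(P/Q) = (-0.763)(97.53/37).

-2.012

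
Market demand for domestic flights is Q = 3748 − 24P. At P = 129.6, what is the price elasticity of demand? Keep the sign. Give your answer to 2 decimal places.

-4.88

At P = 129.6, Q = 637.600.
dQ/dP = −24.
ε = (dQ/dP)(P/Q) = (-24)(129.6/637.600).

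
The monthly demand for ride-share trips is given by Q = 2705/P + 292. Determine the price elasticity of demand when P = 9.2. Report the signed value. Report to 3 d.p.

-0.502

At P = 9.2, Q = 586.022.
dQ/dP = −2705/P² = -31.959.
ε = (dQ/dP)(P/Q) = (-31.959)(9.2/586.022).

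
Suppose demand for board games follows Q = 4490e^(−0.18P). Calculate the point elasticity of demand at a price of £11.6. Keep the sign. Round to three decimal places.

-2.088

At P = 11.6, Q = 556.467.
dQ/dP = −0.18·4490e^(−0.18P) = −0.18Q = -100.164.
ε = (dQ/dP)(P/Q) = (-100.164)(11.6/556.467).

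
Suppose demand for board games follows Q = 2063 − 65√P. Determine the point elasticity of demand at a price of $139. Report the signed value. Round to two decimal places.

-0.30

At P = 139, Q = 1296.661.
dQ/dP = −65/(2√P) = -2.757.
ε = (dQ/dP)(P/Q) = (-2.757)(139/1296.661).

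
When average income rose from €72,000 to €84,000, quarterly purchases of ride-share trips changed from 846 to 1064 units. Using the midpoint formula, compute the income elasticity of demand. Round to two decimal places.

1.48

ΔQ = 218, ΔI = 12000. Midpoints: Ī = 78,000, Q̄ = 955.0.
ε_I = (ΔQ/ΔI)(Ī/Q̄) = (218/12000)(78000/955.0).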